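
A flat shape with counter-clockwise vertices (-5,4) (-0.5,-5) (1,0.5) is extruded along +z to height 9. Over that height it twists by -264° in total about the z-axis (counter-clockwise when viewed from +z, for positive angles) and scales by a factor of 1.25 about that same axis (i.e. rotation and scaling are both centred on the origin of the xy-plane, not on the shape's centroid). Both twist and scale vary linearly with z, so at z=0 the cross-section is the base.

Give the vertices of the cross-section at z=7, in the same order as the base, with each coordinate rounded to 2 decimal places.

t = z/height = 7/9 = 0.777778
s = 1 + (scale-1)·z/height = 1 + (1.25-1)·7/9 = 1.194444
θ = twist·z/height = -264°·7/9 = -205.3333° = -3.583743 rad
cos θ = -0.903834, sin θ = 0.427884 (intermediates below are computed at full precision and shown rounded to 5 d.p.)
v1: (-5,4) → rotate → (2.80763,-5.75475) → ×s → (3.35356,-6.87373) → (3.35,-6.87)
v2: (-0.5,-5) → rotate → (2.59134,4.30523) → ×s → (3.09521,5.14235) → (3.10,5.14)
v3: (1,0.5) → rotate → (-1.11778,-0.02403) → ×s → (-1.33512,-0.02871) → (-1.34,-0.03)

Cross-section at z=7: (3.35,-6.87) (3.10,5.14) (-1.34,-0.03)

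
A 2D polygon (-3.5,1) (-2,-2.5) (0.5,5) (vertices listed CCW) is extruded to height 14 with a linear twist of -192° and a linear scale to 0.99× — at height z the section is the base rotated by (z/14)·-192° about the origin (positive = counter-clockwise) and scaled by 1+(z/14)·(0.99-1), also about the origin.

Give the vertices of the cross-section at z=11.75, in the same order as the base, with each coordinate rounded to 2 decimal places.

t = z/height = 11.75/14 = 0.839286
s = 1 + (scale-1)·z/height = 1 + (0.99-1)·11.75/14 = 0.991607
θ = twist·z/height = -192°·11.75/14 = -161.1429° = -2.812473 rad
cos θ = -0.946327, sin θ = -0.323210 (intermediates below are computed at full precision and shown rounded to 5 d.p.)
v1: (-3.5,1) → rotate → (3.63536,0.18491) → ×s → (3.60484,0.18335) → (3.60,0.18)
v2: (-2,-2.5) → rotate → (1.08463,3.01224) → ×s → (1.07553,2.98696) → (1.08,2.99)
v3: (0.5,5) → rotate → (1.14288,-4.89324) → ×s → (1.13329,-4.85217) → (1.13,-4.85)

Cross-section at z=11.75: (3.60,0.18) (1.08,2.99) (1.13,-4.85)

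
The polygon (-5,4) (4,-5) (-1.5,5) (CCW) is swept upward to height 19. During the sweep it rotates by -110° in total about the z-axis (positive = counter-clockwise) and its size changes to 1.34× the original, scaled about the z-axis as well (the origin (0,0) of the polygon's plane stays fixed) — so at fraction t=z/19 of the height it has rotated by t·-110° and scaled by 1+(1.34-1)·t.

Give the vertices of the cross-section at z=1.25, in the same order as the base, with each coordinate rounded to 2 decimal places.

Cross-section at z=1.25: (-4.56,4.70) (3.41,-5.59) (-0.88,5.26)

t = z/height = 1.25/19 = 0.0657895
s = 1 + (scale-1)·z/height = 1 + (1.34-1)·1.25/19 = 1.022368
θ = twist·z/height = -110°·1.25/19 = -7.2368° = -0.126307 rad
cos θ = 0.992034, sin θ = -0.125971 (intermediates below are computed at full precision and shown rounded to 5 d.p.)
v1: (-5,4) → rotate → (-4.45628,4.59799) → ×s → (-4.55596,4.70084) → (-4.56,4.70)
v2: (4,-5) → rotate → (3.33828,-5.46405) → ×s → (3.41295,-5.58628) → (3.41,-5.59)
v3: (-1.5,5) → rotate → (-0.85820,5.14913) → ×s → (-0.87739,5.26430) → (-0.88,5.26)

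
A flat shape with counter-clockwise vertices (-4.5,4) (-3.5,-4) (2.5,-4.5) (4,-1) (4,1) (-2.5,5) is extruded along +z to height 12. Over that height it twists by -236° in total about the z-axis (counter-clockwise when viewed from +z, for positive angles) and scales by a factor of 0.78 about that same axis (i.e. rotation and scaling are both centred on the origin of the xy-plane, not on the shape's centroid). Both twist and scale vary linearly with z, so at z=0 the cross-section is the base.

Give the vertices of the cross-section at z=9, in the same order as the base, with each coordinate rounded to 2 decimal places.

t = z/height = 9/12 = 0.75
s = 1 + (scale-1)·z/height = 1 + (0.78-1)·9/12 = 0.835000
θ = twist·z/height = -236°·9/12 = -177.0000° = -3.089233 rad
cos θ = -0.998630, sin θ = -0.052336 (intermediates below are computed at full precision and shown rounded to 5 d.p.)
v1: (-4.5,4) → rotate → (4.70318,-3.75901) → ×s → (3.92715,-3.13877) → (3.93,-3.14)
v2: (-3.5,-4) → rotate → (3.28586,4.17769) → ×s → (2.74369,3.48837) → (2.74,3.49)
v3: (2.5,-4.5) → rotate → (-2.73209,4.36299) → ×s → (-2.28129,3.64310) → (-2.28,3.64)
v4: (4,-1) → rotate → (-4.04685,0.78929) → ×s → (-3.37912,0.65905) → (-3.38,0.66)
v5: (4,1) → rotate → (-3.94218,-1.20797) → ×s → (-3.29172,-1.00866) → (-3.29,-1.01)
v6: (-2.5,5) → rotate → (2.75825,-4.86231) → ×s → (2.30314,-4.06003) → (2.30,-4.06)

Cross-section at z=9: (3.93,-3.14) (2.74,3.49) (-2.28,3.64) (-3.38,0.66) (-3.29,-1.01) (2.30,-4.06)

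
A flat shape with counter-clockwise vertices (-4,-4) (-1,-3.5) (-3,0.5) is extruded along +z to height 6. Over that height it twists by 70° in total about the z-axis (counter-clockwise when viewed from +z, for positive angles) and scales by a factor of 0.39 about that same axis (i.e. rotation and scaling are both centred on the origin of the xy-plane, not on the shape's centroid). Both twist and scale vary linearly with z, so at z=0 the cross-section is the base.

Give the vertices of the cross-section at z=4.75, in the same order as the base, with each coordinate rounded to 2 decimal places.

Cross-section at z=4.75: (0.53,-2.88) (1.20,-1.45) (-1.09,-1.13)

t = z/height = 4.75/6 = 0.791667
s = 1 + (scale-1)·z/height = 1 + (0.39-1)·4.75/6 = 0.517083
θ = twist·z/height = 70°·4.75/6 = 55.4167° = 0.967203 rad
cos θ = 0.567604, sin θ = 0.823302 (intermediates below are computed at full precision and shown rounded to 5 d.p.)
v1: (-4,-4) → rotate → (1.02279,-5.56362) → ×s → (0.52887,-2.87686) → (0.53,-2.88)
v2: (-1,-3.5) → rotate → (2.31395,-2.80992) → ×s → (1.19651,-1.45296) → (1.20,-1.45)
v3: (-3,0.5) → rotate → (-2.11446,-2.18610) → ×s → (-1.09335,-1.13040) → (-1.09,-1.13)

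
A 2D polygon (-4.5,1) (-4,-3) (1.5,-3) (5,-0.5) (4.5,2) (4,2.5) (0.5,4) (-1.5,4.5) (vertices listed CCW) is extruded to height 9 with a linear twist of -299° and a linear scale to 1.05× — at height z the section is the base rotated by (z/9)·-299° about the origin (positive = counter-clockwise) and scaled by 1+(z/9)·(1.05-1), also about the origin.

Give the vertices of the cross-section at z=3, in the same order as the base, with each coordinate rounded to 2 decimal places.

t = z/height = 3/9 = 0.333333
s = 1 + (scale-1)·z/height = 1 + (1.05-1)·3/9 = 1.016667
θ = twist·z/height = -299°·3/9 = -99.6667° = -1.739511 rad
cos θ = -0.167916, sin θ = -0.985801 (intermediates below are computed at full precision and shown rounded to 5 d.p.)
v1: (-4.5,1) → rotate → (1.74142,4.26819) → ×s → (1.77045,4.33933) → (1.77,4.34)
v2: (-4,-3) → rotate → (-2.28574,4.44695) → ×s → (-2.32384,4.52107) → (-2.32,4.52)
v3: (1.5,-3) → rotate → (-3.20928,-0.97495) → ×s → (-3.26277,-0.99120) → (-3.26,-0.99)
v4: (5,-0.5) → rotate → (-1.33248,-4.84505) → ×s → (-1.35469,-4.92580) → (-1.35,-4.93)
v5: (4.5,2) → rotate → (1.21598,-4.77194) → ×s → (1.23625,-4.85147) → (1.24,-4.85)
v6: (4,2.5) → rotate → (1.79284,-4.36300) → ×s → (1.82272,-4.43571) → (1.82,-4.44)
v7: (0.5,4) → rotate → (3.85925,-1.16456) → ×s → (3.92357,-1.18397) → (3.92,-1.18)
v8: (-1.5,4.5) → rotate → (4.68798,0.72308) → ×s → (4.76611,0.73513) → (4.77,0.74)

Cross-section at z=3: (1.77,4.34) (-2.32,4.52) (-3.26,-0.99) (-1.35,-4.93) (1.24,-4.85) (1.82,-4.44) (3.92,-1.18) (4.77,0.74)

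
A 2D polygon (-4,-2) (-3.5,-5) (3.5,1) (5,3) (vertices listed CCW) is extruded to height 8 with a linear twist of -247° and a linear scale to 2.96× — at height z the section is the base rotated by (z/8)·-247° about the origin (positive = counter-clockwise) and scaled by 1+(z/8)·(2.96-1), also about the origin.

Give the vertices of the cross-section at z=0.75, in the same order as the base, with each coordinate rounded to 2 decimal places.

Cross-section at z=0.75: (-5.28,-0.31) (-6.14,-3.81) (4.27,-0.54) (6.84,0.94)

t = z/height = 0.75/8 = 0.09375
s = 1 + (scale-1)·z/height = 1 + (2.96-1)·0.75/8 = 1.183750
θ = twist·z/height = -247°·0.75/8 = -23.1563° = -0.404153 rad
cos θ = 0.919436, sin θ = -0.393240 (intermediates below are computed at full precision and shown rounded to 5 d.p.)
v1: (-4,-2) → rotate → (-4.46422,-0.26591) → ×s → (-5.28452,-0.31477) → (-5.28,-0.31)
v2: (-3.5,-5) → rotate → (-5.18423,-3.22084) → ×s → (-6.13683,-3.81267) → (-6.14,-3.81)
v3: (3.5,1) → rotate → (3.61127,-0.45690) → ×s → (4.27484,-0.54086) → (4.27,-0.54)
v4: (5,3) → rotate → (5.77690,0.79211) → ×s → (6.83840,0.93766) → (6.84,0.94)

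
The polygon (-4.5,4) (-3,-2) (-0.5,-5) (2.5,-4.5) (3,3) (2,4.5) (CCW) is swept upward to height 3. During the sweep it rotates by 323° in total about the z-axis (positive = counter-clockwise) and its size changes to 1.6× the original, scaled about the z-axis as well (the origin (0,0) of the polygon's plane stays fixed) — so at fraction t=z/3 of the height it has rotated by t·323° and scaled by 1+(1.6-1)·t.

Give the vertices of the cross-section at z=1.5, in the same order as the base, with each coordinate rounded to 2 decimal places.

Cross-section at z=1.5: (3.90,-6.79) (4.52,1.23) (2.68,5.96) (-1.23,6.58) (-4.94,-2.46) (-4.32,-4.72)

t = z/height = 1.5/3 = 0.5
s = 1 + (scale-1)·z/height = 1 + (1.6-1)·1.5/3 = 1.300000
θ = twist·z/height = 323°·1.5/3 = 161.5000° = 2.818707 rad
cos θ = -0.948324, sin θ = 0.317305 (intermediates below are computed at full precision and shown rounded to 5 d.p.)
v1: (-4.5,4) → rotate → (2.99824,-5.22117) → ×s → (3.89771,-6.78752) → (3.90,-6.79)
v2: (-3,-2) → rotate → (3.47958,0.94473) → ×s → (4.52345,1.22815) → (4.52,1.23)
v3: (-0.5,-5) → rotate → (2.06069,4.58297) → ×s → (2.67889,5.95786) → (2.68,5.96)
v4: (2.5,-4.5) → rotate → (-0.94294,5.06072) → ×s → (-1.22582,6.57893) → (-1.23,6.58)
v5: (3,3) → rotate → (-3.79688,-1.89306) → ×s → (-4.93595,-2.46097) → (-4.94,-2.46)
v6: (2,4.5) → rotate → (-3.32452,-3.63285) → ×s → (-4.32187,-4.72270) → (-4.32,-4.72)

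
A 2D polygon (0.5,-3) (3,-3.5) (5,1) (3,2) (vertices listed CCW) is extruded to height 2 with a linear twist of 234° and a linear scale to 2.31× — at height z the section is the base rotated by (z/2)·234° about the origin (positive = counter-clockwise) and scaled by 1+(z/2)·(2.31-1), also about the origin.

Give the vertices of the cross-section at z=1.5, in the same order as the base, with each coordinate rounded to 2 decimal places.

t = z/height = 1.5/2 = 0.75
s = 1 + (scale-1)·z/height = 1 + (2.31-1)·1.5/2 = 1.982500
θ = twist·z/height = 234°·1.5/2 = 175.5000° = 3.063053 rad
cos θ = -0.996917, sin θ = 0.078459 (intermediates below are computed at full precision and shown rounded to 5 d.p.)
v1: (0.5,-3) → rotate → (-0.26308,3.02998) → ×s → (-0.52156,6.00694) → (-0.52,6.01)
v2: (3,-3.5) → rotate → (-2.71615,3.72459) → ×s → (-5.38476,7.38400) → (-5.38,7.38)
v3: (5,1) → rotate → (-5.06305,-0.60462) → ×s → (-10.03749,-1.19866) → (-10.04,-1.20)
v4: (3,2) → rotate → (-3.14767,-1.75846) → ×s → (-6.24026,-3.48614) → (-6.24,-3.49)

Cross-section at z=1.5: (-0.52,6.01) (-5.38,7.38) (-10.04,-1.20) (-6.24,-3.49)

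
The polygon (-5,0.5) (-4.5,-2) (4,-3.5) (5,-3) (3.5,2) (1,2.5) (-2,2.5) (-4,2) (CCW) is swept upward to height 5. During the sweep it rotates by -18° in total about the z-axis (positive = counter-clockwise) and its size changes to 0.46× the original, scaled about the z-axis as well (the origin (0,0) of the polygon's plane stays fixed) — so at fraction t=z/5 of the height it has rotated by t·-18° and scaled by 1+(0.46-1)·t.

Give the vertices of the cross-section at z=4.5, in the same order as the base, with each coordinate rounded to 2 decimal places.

t = z/height = 4.5/5 = 0.9
s = 1 + (scale-1)·z/height = 1 + (0.46-1)·4.5/5 = 0.514000
θ = twist·z/height = -18°·4.5/5 = -16.2000° = -0.282743 rad
cos θ = 0.960294, sin θ = -0.278991 (intermediates below are computed at full precision and shown rounded to 5 d.p.)
v1: (-5,0.5) → rotate → (-4.66197,1.87510) → ×s → (-2.39625,0.96380) → (-2.40,0.96)
v2: (-4.5,-2) → rotate → (-4.87930,-0.66513) → ×s → (-2.50796,-0.34188) → (-2.51,-0.34)
v3: (4,-3.5) → rotate → (2.86471,-4.47699) → ×s → (1.47246,-2.30117) → (1.47,-2.30)
v4: (5,-3) → rotate → (3.96450,-4.27584) → ×s → (2.03775,-2.19778) → (2.04,-2.20)
v5: (3.5,2) → rotate → (3.91901,0.94412) → ×s → (2.01437,0.48528) → (2.01,0.49)
v6: (1,2.5) → rotate → (1.65777,2.12174) → ×s → (0.85209,1.09058) → (0.85,1.09)
v7: (-2,2.5) → rotate → (-1.22311,2.95872) → ×s → (-0.62868,1.52078) → (-0.63,1.52)
v8: (-4,2) → rotate → (-3.28319,3.03655) → ×s → (-1.68756,1.56079) → (-1.69,1.56)

Cross-section at z=4.5: (-2.40,0.96) (-2.51,-0.34) (1.47,-2.30) (2.04,-2.20) (2.01,0.49) (0.85,1.09) (-0.63,1.52) (-1.69,1.56)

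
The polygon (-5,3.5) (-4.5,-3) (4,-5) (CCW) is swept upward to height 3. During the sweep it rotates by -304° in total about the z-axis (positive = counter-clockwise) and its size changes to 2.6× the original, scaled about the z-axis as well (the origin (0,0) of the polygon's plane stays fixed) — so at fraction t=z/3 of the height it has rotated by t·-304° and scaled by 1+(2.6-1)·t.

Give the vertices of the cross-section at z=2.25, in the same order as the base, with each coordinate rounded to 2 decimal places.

Cross-section at z=2.25: (1.64,-13.33) (11.53,-2.94) (2.29,13.90)

t = z/height = 2.25/3 = 0.75
s = 1 + (scale-1)·z/height = 1 + (2.6-1)·2.25/3 = 2.200000
θ = twist·z/height = -304°·2.25/3 = -228.0000° = -3.979351 rad
cos θ = -0.669131, sin θ = 0.743145 (intermediates below are computed at full precision and shown rounded to 5 d.p.)
v1: (-5,3.5) → rotate → (0.74465,-6.05768) → ×s → (1.63822,-13.32690) → (1.64,-13.33)
v2: (-4.5,-3) → rotate → (5.24052,-1.33676) → ×s → (11.52915,-2.94087) → (11.53,-2.94)
v3: (4,-5) → rotate → (1.03920,6.31823) → ×s → (2.28624,13.90011) → (2.29,13.90)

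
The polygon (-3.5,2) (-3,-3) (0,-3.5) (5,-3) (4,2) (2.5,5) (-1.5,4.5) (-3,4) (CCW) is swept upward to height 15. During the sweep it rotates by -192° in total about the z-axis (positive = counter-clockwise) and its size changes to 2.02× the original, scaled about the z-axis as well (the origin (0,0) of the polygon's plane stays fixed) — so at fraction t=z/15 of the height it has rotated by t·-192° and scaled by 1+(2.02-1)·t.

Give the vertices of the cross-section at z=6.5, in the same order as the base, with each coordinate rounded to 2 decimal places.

Cross-section at z=6.5: (2.27,5.35) (-4.81,3.78) (-5.01,-0.60) (-3.44,-7.67) (3.55,-5.39) (7.59,-2.73) (6.19,2.92) (5.22,4.98)

t = z/height = 6.5/15 = 0.433333
s = 1 + (scale-1)·z/height = 1 + (2.02-1)·6.5/15 = 1.442000
θ = twist·z/height = -192°·6.5/15 = -83.2000° = -1.452114 rad
cos θ = 0.118404, sin θ = -0.992966 (intermediates below are computed at full precision and shown rounded to 5 d.p.)
v1: (-3.5,2) → rotate → (1.57152,3.71219) → ×s → (2.26613,5.35297) → (2.27,5.35)
v2: (-3,-3) → rotate → (-3.33411,2.62368) → ×s → (-4.80778,3.78335) → (-4.81,3.78)
v3: (0,-3.5) → rotate → (-3.47538,-0.41441) → ×s → (-5.01150,-0.59758) → (-5.01,-0.60)
v4: (5,-3) → rotate → (-2.38688,-5.32004) → ×s → (-3.44188,-7.67150) → (-3.44,-7.67)
v5: (4,2) → rotate → (2.45955,-3.73505) → ×s → (3.54667,-5.38595) → (3.55,-5.39)
v6: (2.5,5) → rotate → (5.26084,-1.89039) → ×s → (7.58613,-2.72595) → (7.59,-2.73)
v7: (-1.5,4.5) → rotate → (4.29074,2.02227) → ×s → (6.18725,2.91611) → (6.19,2.92)
v8: (-3,4) → rotate → (3.61665,3.45251) → ×s → (5.21521,4.97852) → (5.22,4.98)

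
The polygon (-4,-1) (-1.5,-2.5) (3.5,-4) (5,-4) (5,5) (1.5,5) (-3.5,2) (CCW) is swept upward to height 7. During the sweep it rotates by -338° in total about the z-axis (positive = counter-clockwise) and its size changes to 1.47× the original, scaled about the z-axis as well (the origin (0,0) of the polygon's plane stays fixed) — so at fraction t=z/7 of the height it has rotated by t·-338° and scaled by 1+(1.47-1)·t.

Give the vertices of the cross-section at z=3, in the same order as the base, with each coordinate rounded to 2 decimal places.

t = z/height = 3/7 = 0.428571
s = 1 + (scale-1)·z/height = 1 + (1.47-1)·3/7 = 1.201429
θ = twist·z/height = -338°·3/7 = -144.8571° = -2.528234 rad
cos θ = -0.817719, sin θ = -0.575617 (intermediates below are computed at full precision and shown rounded to 5 d.p.)
v1: (-4,-1) → rotate → (2.69526,3.12019) → ×s → (3.23816,3.74868) → (3.24,3.75)
v2: (-1.5,-2.5) → rotate → (-0.21246,2.90772) → ×s → (-0.25526,3.49342) → (-0.26,3.49)
v3: (3.5,-4) → rotate → (-5.16449,1.25622) → ×s → (-6.20476,1.50926) → (-6.20,1.51)
v4: (5,-4) → rotate → (-6.39107,0.39279) → ×s → (-7.67841,0.47191) → (-7.68,0.47)
v5: (5,5) → rotate → (-1.21051,-6.96668) → ×s → (-1.45434,-8.36997) → (-1.45,-8.37)
v6: (1.5,5) → rotate → (1.65151,-4.95202) → ×s → (1.98417,-5.94950) → (1.98,-5.95)
v7: (-3.5,2) → rotate → (4.01325,0.37922) → ×s → (4.82164,0.45561) → (4.82,0.46)

Cross-section at z=3: (3.24,3.75) (-0.26,3.49) (-6.20,1.51) (-7.68,0.47) (-1.45,-8.37) (1.98,-5.95) (4.82,0.46)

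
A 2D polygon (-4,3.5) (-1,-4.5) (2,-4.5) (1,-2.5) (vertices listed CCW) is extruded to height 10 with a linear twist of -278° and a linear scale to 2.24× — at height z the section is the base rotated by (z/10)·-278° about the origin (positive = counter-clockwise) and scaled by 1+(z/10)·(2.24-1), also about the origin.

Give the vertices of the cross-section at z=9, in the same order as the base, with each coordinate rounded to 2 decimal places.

t = z/height = 9/10 = 0.9
s = 1 + (scale-1)·z/height = 1 + (2.24-1)·9/10 = 2.116000
θ = twist·z/height = -278°·9/10 = -250.2000° = -4.366814 rad
cos θ = -0.338738, sin θ = 0.940881 (intermediates below are computed at full precision and shown rounded to 5 d.p.)
v1: (-4,3.5) → rotate → (-1.93813,-4.94911) → ×s → (-4.10109,-10.47231) → (-4.10,-10.47)
v2: (-1,-4.5) → rotate → (4.57270,0.58344) → ×s → (9.67584,1.23456) → (9.68,1.23)
v3: (2,-4.5) → rotate → (3.55649,3.40608) → ×s → (7.52553,7.20727) → (7.53,7.21)
v4: (1,-2.5) → rotate → (2.01346,1.78773) → ×s → (4.26049,3.78283) → (4.26,3.78)

Cross-section at z=9: (-4.10,-10.47) (9.68,1.23) (7.53,7.21) (4.26,3.78)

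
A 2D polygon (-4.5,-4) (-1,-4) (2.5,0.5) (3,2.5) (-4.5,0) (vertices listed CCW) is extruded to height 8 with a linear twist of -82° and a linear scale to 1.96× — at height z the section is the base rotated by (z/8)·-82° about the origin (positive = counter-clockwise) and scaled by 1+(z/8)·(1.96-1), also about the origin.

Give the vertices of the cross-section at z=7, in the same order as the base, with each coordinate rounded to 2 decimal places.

Cross-section at z=7: (-9.58,5.56) (-7.57,-0.56) (2.31,-4.08) (6.10,-3.80) (-2.59,7.86)

t = z/height = 7/8 = 0.875
s = 1 + (scale-1)·z/height = 1 + (1.96-1)·7/8 = 1.840000
θ = twist·z/height = -82°·7/8 = -71.7500° = -1.252274 rad
cos θ = 0.313164, sin θ = -0.949699 (intermediates below are computed at full precision and shown rounded to 5 d.p.)
v1: (-4.5,-4) → rotate → (-5.20803,3.02099) → ×s → (-9.58278,5.55862) → (-9.58,5.56)
v2: (-1,-4) → rotate → (-4.11196,-0.30296) → ×s → (-7.56601,-0.55744) → (-7.57,-0.56)
v3: (2.5,0.5) → rotate → (1.25776,-2.21767) → ×s → (2.31428,-4.08051) → (2.31,-4.08)
v4: (3,2.5) → rotate → (3.31374,-2.06619) → ×s → (6.09728,-3.80179) → (6.10,-3.80)
v5: (-4.5,0) → rotate → (-1.40924,4.27365) → ×s → (-2.59300,7.86351) → (-2.59,7.86)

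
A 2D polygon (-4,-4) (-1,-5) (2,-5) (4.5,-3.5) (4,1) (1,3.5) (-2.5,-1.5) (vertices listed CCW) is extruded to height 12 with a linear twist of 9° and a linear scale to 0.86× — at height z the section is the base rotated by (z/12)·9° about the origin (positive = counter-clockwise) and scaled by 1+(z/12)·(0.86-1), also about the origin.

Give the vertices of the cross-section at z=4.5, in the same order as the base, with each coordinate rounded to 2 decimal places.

Cross-section at z=4.5: (-3.56,-4.01) (-0.67,-4.79) (2.17,-4.62) (4.45,-3.06) (3.73,1.17) (0.75,3.37) (-2.28,-1.56)

t = z/height = 4.5/12 = 0.375
s = 1 + (scale-1)·z/height = 1 + (0.86-1)·4.5/12 = 0.947500
θ = twist·z/height = 9°·4.5/12 = 3.3750° = 0.058905 rad
cos θ = 0.998266, sin θ = 0.058871 (intermediates below are computed at full precision and shown rounded to 5 d.p.)
v1: (-4,-4) → rotate → (-3.75758,-4.22855) → ×s → (-3.56031,-4.00655) → (-3.56,-4.01)
v2: (-1,-5) → rotate → (-0.70391,-5.05020) → ×s → (-0.66696,-4.78506) → (-0.67,-4.79)
v3: (2,-5) → rotate → (2.29089,-4.87359) → ×s → (2.17061,-4.61772) → (2.17,-4.62)
v4: (4.5,-3.5) → rotate → (4.69824,-3.22901) → ×s → (4.45159,-3.05949) → (4.45,-3.06)
v5: (4,1) → rotate → (3.93419,1.23375) → ×s → (3.72765,1.16898) → (3.73,1.17)
v6: (1,3.5) → rotate → (0.79222,3.55280) → ×s → (0.75063,3.36628) → (0.75,3.37)
v7: (-2.5,-1.5) → rotate → (-2.40736,-1.64458) → ×s → (-2.28097,-1.55824) → (-2.28,-1.56)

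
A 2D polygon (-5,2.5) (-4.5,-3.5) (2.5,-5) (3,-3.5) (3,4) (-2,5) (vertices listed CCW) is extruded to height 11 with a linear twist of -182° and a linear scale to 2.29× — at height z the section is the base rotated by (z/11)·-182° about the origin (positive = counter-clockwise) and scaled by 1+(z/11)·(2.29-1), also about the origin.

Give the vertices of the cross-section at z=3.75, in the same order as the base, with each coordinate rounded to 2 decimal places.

Cross-section at z=3.75: (-0.20,8.05) (-7.49,3.36) (-4.67,-6.55) (-2.43,-6.18) (7.11,-1.12) (5.01,5.92)

t = z/height = 3.75/11 = 0.340909
s = 1 + (scale-1)·z/height = 1 + (2.29-1)·3.75/11 = 1.439773
θ = twist·z/height = -182°·3.75/11 = -62.0455° = -1.082897 rad
cos θ = 0.468771, sin θ = -0.883320 (intermediates below are computed at full precision and shown rounded to 5 d.p.)
v1: (-5,2.5) → rotate → (-0.13556,5.58853) → ×s → (-0.19517,8.04621) → (-0.20,8.05)
v2: (-4.5,-3.5) → rotate → (-5.20109,2.33424) → ×s → (-7.48839,3.36078) → (-7.49,3.36)
v3: (2.5,-5) → rotate → (-3.24467,-4.55215) → ×s → (-4.67159,-6.55407) → (-4.67,-6.55)
v4: (3,-3.5) → rotate → (-1.68531,-4.29066) → ×s → (-2.42646,-6.17757) → (-2.43,-6.18)
v5: (3,4) → rotate → (4.93959,-0.77488) → ×s → (7.11189,-1.11564) → (7.11,-1.12)
v6: (-2,5) → rotate → (3.47906,4.11049) → ×s → (5.00905,5.91818) → (5.01,5.92)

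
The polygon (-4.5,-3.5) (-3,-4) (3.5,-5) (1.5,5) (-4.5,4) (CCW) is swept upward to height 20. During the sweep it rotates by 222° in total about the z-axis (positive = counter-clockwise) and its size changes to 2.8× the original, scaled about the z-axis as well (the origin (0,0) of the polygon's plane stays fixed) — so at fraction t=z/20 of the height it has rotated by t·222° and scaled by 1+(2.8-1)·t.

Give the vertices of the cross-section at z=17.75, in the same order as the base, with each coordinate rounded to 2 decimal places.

Cross-section at z=17.75: (8.51,12.12) (4.41,12.22) (-12.50,9.76) (0.08,-13.56) (14.22,-6.51)

t = z/height = 17.75/20 = 0.8875
s = 1 + (scale-1)·z/height = 1 + (2.8-1)·17.75/20 = 2.597500
θ = twist·z/height = 222°·17.75/20 = 197.0250° = 3.438735 rad
cos θ = -0.956177, sin θ = -0.292789 (intermediates below are computed at full precision and shown rounded to 5 d.p.)
v1: (-4.5,-3.5) → rotate → (3.27804,4.66417) → ×s → (8.51470,12.11518) → (8.51,12.12)
v2: (-3,-4) → rotate → (1.69738,4.70308) → ×s → (4.40893,12.21624) → (4.41,12.22)
v3: (3.5,-5) → rotate → (-4.81056,3.75612) → ×s → (-12.49544,9.75653) → (-12.50,9.76)
v4: (1.5,5) → rotate → (0.02968,-5.22007) → ×s → (0.07709,-13.55913) → (0.08,-13.56)
v5: (-4.5,4) → rotate → (5.47395,-2.50716) → ×s → (14.21859,-6.51234) → (14.22,-6.51)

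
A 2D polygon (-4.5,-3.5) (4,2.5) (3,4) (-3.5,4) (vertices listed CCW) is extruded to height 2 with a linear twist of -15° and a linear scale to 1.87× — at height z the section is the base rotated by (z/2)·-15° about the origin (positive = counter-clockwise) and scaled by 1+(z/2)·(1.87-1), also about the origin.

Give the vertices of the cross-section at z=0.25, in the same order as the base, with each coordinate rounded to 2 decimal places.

Cross-section at z=0.25: (-5.11,-3.72) (4.52,2.63) (3.47,4.32) (-3.73,4.56)

t = z/height = 0.25/2 = 0.125
s = 1 + (scale-1)·z/height = 1 + (1.87-1)·0.25/2 = 1.108750
θ = twist·z/height = -15°·0.25/2 = -1.8750° = -0.032725 rad
cos θ = 0.999465, sin θ = -0.032719 (intermediates below are computed at full precision and shown rounded to 5 d.p.)
v1: (-4.5,-3.5) → rotate → (-4.61211,-3.35089) → ×s → (-5.11367,-3.71530) → (-5.11,-3.72)
v2: (4,2.5) → rotate → (4.07966,2.36779) → ×s → (4.52332,2.62528) → (4.52,2.63)
v3: (3,4) → rotate → (3.12927,3.89970) → ×s → (3.46958,4.32379) → (3.47,4.32)
v4: (-3.5,4) → rotate → (-3.36725,4.11238) → ×s → (-3.73344,4.55960) → (-3.73,4.56)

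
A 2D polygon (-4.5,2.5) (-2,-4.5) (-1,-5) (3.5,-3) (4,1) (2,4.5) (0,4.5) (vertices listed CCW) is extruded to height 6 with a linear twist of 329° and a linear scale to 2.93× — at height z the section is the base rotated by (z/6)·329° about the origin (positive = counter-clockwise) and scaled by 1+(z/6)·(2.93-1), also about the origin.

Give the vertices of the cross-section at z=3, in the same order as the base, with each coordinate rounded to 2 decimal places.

Cross-section at z=3: (7.21,-7.10) (6.15,7.47) (4.52,8.94) (-5.05,7.52) (-8.10,0.21) (-6.15,-7.47) (-2.36,-8.52)

t = z/height = 3/6 = 0.5
s = 1 + (scale-1)·z/height = 1 + (2.93-1)·3/6 = 1.965000
θ = twist·z/height = 329°·3/6 = 164.5000° = 2.871067 rad
cos θ = -0.963630, sin θ = 0.267238 (intermediates below are computed at full precision and shown rounded to 5 d.p.)
v1: (-4.5,2.5) → rotate → (3.66824,-3.61165) → ×s → (7.20809,-7.09689) → (7.21,-7.10)
v2: (-2,-4.5) → rotate → (3.12983,3.80186) → ×s → (6.15012,7.47066) → (6.15,7.47)
v3: (-1,-5) → rotate → (2.29982,4.55091) → ×s → (4.51915,8.94255) → (4.52,8.94)
v4: (3.5,-3) → rotate → (-2.57099,3.82623) → ×s → (-5.05200,7.51853) → (-5.05,7.52)
v5: (4,1) → rotate → (-4.12176,0.10532) → ×s → (-8.09926,0.20696) → (-8.10,0.21)
v6: (2,4.5) → rotate → (-3.12983,-3.80186) → ×s → (-6.15012,-7.47066) → (-6.15,-7.47)
v7: (0,4.5) → rotate → (-1.20257,-4.33634) → ×s → (-2.36306,-8.52090) → (-2.36,-8.52)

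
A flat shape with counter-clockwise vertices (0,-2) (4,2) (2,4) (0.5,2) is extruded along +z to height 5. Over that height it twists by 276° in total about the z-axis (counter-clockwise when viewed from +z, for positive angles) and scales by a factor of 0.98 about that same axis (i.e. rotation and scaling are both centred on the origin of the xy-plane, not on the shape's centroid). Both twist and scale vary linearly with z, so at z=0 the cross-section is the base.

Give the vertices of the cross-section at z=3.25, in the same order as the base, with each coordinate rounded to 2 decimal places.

t = z/height = 3.25/5 = 0.65
s = 1 + (scale-1)·z/height = 1 + (0.98-1)·3.25/5 = 0.987000
θ = twist·z/height = 276°·3.25/5 = 179.4000° = 3.131121 rad
cos θ = -0.999945, sin θ = 0.010472 (intermediates below are computed at full precision and shown rounded to 5 d.p.)
v1: (0,-2) → rotate → (0.02094,1.99989) → ×s → (0.02067,1.97389) → (0.02,1.97)
v2: (4,2) → rotate → (-4.02072,-1.95800) → ×s → (-3.96845,-1.93255) → (-3.97,-1.93)
v3: (2,4) → rotate → (-2.04178,-3.97884) → ×s → (-2.01523,-3.92711) → (-2.02,-3.93)
v4: (0.5,2) → rotate → (-0.52092,-1.99465) → ×s → (-0.51414,-1.96872) → (-0.51,-1.97)

Cross-section at z=3.25: (0.02,1.97) (-3.97,-1.93) (-2.02,-3.93) (-0.51,-1.97)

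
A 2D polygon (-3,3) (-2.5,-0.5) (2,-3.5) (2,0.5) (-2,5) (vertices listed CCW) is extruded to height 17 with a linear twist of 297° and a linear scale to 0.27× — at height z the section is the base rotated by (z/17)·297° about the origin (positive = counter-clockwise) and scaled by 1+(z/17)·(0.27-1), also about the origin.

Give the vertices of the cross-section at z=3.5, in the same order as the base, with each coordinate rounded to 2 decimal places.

t = z/height = 3.5/17 = 0.205882
s = 1 + (scale-1)·z/height = 1 + (0.27-1)·3.5/17 = 0.849706
θ = twist·z/height = 297°·3.5/17 = 61.1471° = 1.067218 rad
cos θ = 0.482563, sin θ = 0.875861 (intermediates below are computed at full precision and shown rounded to 5 d.p.)
v1: (-3,3) → rotate → (-4.07527,-1.17989) → ×s → (-3.46278,-1.00256) → (-3.46,-1.00)
v2: (-2.5,-0.5) → rotate → (-0.76848,-2.43093) → ×s → (-0.65298,-2.06558) → (-0.65,-2.07)
v3: (2,-3.5) → rotate → (4.03064,0.06275) → ×s → (3.42486,0.05332) → (3.42,0.05)
v4: (2,0.5) → rotate → (0.52720,1.99300) → ×s → (0.44796,1.69347) → (0.45,1.69)
v5: (-2,5) → rotate → (-5.34443,0.66109) → ×s → (-4.54120,0.56174) → (-4.54,0.56)

Cross-section at z=3.5: (-3.46,-1.00) (-0.65,-2.07) (3.42,0.05) (0.45,1.69) (-4.54,0.56)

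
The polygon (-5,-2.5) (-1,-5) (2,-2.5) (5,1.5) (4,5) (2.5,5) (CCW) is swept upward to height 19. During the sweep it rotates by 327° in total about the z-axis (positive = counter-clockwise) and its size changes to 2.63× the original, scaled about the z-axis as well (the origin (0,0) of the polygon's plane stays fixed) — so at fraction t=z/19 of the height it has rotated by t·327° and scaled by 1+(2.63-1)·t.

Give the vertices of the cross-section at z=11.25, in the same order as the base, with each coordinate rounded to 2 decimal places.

t = z/height = 11.25/19 = 0.592105
s = 1 + (scale-1)·z/height = 1 + (2.63-1)·11.25/19 = 1.965132
θ = twist·z/height = 327°·11.25/19 = 193.6184° = 3.379279 rad
cos θ = -0.971885, sin θ = -0.235455 (intermediates below are computed at full precision and shown rounded to 5 d.p.)
v1: (-5,-2.5) → rotate → (4.27079,3.60699) → ×s → (8.39266,7.08820) → (8.39,7.09)
v2: (-1,-5) → rotate → (-0.20539,5.09488) → ×s → (-0.40361,10.01211) → (-0.40,10.01)
v3: (2,-2.5) → rotate → (-2.53241,1.95880) → ×s → (-4.97651,3.84931) → (-4.98,3.85)
v4: (5,1.5) → rotate → (-4.50624,-2.63510) → ×s → (-8.85536,-5.17832) → (-8.86,-5.18)
v5: (4,5) → rotate → (-2.71027,-5.80125) → ×s → (-5.32603,-11.40021) → (-5.33,-11.40)
v6: (2.5,5) → rotate → (-1.25244,-5.44806) → ×s → (-2.46121,-10.70616) → (-2.46,-10.71)

Cross-section at z=11.25: (8.39,7.09) (-0.40,10.01) (-4.98,3.85) (-8.86,-5.18) (-5.33,-11.40) (-2.46,-10.71)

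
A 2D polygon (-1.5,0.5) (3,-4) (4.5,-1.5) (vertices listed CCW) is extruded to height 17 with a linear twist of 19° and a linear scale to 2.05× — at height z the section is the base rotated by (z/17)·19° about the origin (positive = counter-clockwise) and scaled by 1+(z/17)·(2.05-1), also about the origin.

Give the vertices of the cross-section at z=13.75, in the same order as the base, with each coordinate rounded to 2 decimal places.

Cross-section at z=13.75: (-2.92,0.16) (7.31,-5.66) (8.76,-0.47)

t = z/height = 13.75/17 = 0.808824
s = 1 + (scale-1)·z/height = 1 + (2.05-1)·13.75/17 = 1.849265
θ = twist·z/height = 19°·13.75/17 = 15.3676° = 0.268216 rad
cos θ = 0.964245, sin θ = 0.265012 (intermediates below are computed at full precision and shown rounded to 5 d.p.)
v1: (-1.5,0.5) → rotate → (-1.57887,0.08461) → ×s → (-2.91976,0.15646) → (-2.92,0.16)
v2: (3,-4) → rotate → (3.95278,-3.06195) → ×s → (7.30974,-5.66235) → (7.31,-5.66)
v3: (4.5,-1.5) → rotate → (4.73662,-0.25382) → ×s → (8.75927,-0.46937) → (8.76,-0.47)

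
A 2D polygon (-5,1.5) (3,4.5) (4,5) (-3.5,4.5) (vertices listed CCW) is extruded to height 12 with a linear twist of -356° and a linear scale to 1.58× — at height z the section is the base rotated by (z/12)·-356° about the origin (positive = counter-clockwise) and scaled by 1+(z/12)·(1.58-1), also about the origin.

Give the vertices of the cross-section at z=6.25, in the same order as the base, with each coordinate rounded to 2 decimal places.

t = z/height = 6.25/12 = 0.520833
s = 1 + (scale-1)·z/height = 1 + (1.58-1)·6.25/12 = 1.302083
θ = twist·z/height = -356°·6.25/12 = -185.4167° = -3.236131 rad
cos θ = -0.995535, sin θ = 0.094398 (intermediates below are computed at full precision and shown rounded to 5 d.p.)
v1: (-5,1.5) → rotate → (4.83608,-1.96529) → ×s → (6.29697,-2.55897) → (6.30,-2.56)
v2: (3,4.5) → rotate → (-3.41139,-4.19671) → ×s → (-4.44192,-5.46447) → (-4.44,-5.46)
v3: (4,5) → rotate → (-4.45413,-4.60008) → ×s → (-5.79965,-5.98969) → (-5.80,-5.99)
v4: (-3.5,4.5) → rotate → (3.05958,-4.81030) → ×s → (3.98383,-6.26341) → (3.98,-6.26)

Cross-section at z=6.25: (6.30,-2.56) (-4.44,-5.46) (-5.80,-5.99) (3.98,-6.26)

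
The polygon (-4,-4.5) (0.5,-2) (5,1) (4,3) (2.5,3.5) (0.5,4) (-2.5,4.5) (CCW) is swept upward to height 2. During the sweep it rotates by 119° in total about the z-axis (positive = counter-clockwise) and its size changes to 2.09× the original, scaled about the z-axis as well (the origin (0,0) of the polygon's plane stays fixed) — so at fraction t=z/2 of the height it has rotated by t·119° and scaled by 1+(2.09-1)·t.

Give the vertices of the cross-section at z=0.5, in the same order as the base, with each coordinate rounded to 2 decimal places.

t = z/height = 0.5/2 = 0.25
s = 1 + (scale-1)·z/height = 1 + (2.09-1)·0.5/2 = 1.272500
θ = twist·z/height = 119°·0.5/2 = 29.7500° = 0.519235 rad
cos θ = 0.868199, sin θ = 0.496217 (intermediates below are computed at full precision and shown rounded to 5 d.p.)
v1: (-4,-4.5) → rotate → (-1.23982,-5.89176) → ×s → (-1.57767,-7.49727) → (-1.58,-7.50)
v2: (0.5,-2) → rotate → (1.42653,-1.48829) → ×s → (1.81526,-1.89385) → (1.82,-1.89)
v3: (5,1) → rotate → (3.84478,3.34928) → ×s → (4.89248,4.26196) → (4.89,4.26)
v4: (4,3) → rotate → (1.98415,4.58946) → ×s → (2.52483,5.84009) → (2.52,5.84)
v5: (2.5,3.5) → rotate → (0.43374,4.27924) → ×s → (0.55193,5.44533) → (0.55,5.45)
v6: (0.5,4) → rotate → (-1.55077,3.72090) → ×s → (-1.97335,4.73485) → (-1.97,4.73)
v7: (-2.5,4.5) → rotate → (-4.40347,2.66635) → ×s → (-5.60342,3.39293) → (-5.60,3.39)

Cross-section at z=0.5: (-1.58,-7.50) (1.82,-1.89) (4.89,4.26) (2.52,5.84) (0.55,5.45) (-1.97,4.73) (-5.60,3.39)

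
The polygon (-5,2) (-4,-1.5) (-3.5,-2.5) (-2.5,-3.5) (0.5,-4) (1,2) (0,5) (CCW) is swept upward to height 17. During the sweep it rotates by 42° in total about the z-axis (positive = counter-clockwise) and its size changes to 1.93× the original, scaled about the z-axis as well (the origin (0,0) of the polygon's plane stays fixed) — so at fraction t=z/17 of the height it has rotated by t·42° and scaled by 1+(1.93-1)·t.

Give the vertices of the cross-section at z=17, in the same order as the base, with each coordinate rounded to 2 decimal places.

t = z/height = 17/17 = 1
s = 1 + (scale-1)·z/height = 1 + (1.93-1)·17/17 = 1.930000
θ = twist·z/height = 42°·17/17 = 42.0000° = 0.733038 rad
cos θ = 0.743145, sin θ = 0.669131 (intermediates below are computed at full precision and shown rounded to 5 d.p.)
v1: (-5,2) → rotate → (-5.05399,-1.85936) → ×s → (-9.75419,-3.58857) → (-9.75,-3.59)
v2: (-4,-1.5) → rotate → (-1.96888,-3.79124) → ×s → (-3.79994,-7.31709) → (-3.80,-7.32)
v3: (-3.5,-2.5) → rotate → (-0.92818,-4.19982) → ×s → (-1.79139,-8.10565) → (-1.79,-8.11)
v4: (-2.5,-3.5) → rotate → (0.48410,-4.27383) → ×s → (0.93430,-8.24850) → (0.93,-8.25)
v5: (0.5,-4) → rotate → (3.04809,-2.63801) → ×s → (5.88282,-5.09137) → (5.88,-5.09)
v6: (1,2) → rotate → (-0.59512,2.15542) → ×s → (-1.14857,4.15996) → (-1.15,4.16)
v7: (0,5) → rotate → (-3.34565,3.71572) → ×s → (-6.45711,7.17135) → (-6.46,7.17)

Cross-section at z=17: (-9.75,-3.59) (-3.80,-7.32) (-1.79,-8.11) (0.93,-8.25) (5.88,-5.09) (-1.15,4.16) (-6.46,7.17)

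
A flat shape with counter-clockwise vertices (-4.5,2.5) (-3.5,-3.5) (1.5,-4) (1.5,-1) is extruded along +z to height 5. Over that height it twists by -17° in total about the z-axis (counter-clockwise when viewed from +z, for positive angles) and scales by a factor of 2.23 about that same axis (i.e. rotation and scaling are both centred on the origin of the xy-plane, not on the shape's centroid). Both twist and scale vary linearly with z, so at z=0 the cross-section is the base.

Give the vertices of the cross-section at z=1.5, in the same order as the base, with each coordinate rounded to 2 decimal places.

t = z/height = 1.5/5 = 0.3
s = 1 + (scale-1)·z/height = 1 + (2.23-1)·1.5/5 = 1.369000
θ = twist·z/height = -17°·1.5/5 = -5.1000° = -0.089012 rad
cos θ = 0.996041, sin θ = -0.088894 (intermediates below are computed at full precision and shown rounded to 5 d.p.)
v1: (-4.5,2.5) → rotate → (-4.25995,2.89013) → ×s → (-5.83187,3.95658) → (-5.83,3.96)
v2: (-3.5,-3.5) → rotate → (-3.79727,-3.17501) → ×s → (-5.19847,-4.34659) → (-5.20,-4.35)
v3: (1.5,-4) → rotate → (1.13848,-4.11751) → ×s → (1.55859,-5.63687) → (1.56,-5.64)
v4: (1.5,-1) → rotate → (1.40517,-1.12938) → ×s → (1.92367,-1.54612) → (1.92,-1.55)

Cross-section at z=1.5: (-5.83,3.96) (-5.20,-4.35) (1.56,-5.64) (1.92,-1.55)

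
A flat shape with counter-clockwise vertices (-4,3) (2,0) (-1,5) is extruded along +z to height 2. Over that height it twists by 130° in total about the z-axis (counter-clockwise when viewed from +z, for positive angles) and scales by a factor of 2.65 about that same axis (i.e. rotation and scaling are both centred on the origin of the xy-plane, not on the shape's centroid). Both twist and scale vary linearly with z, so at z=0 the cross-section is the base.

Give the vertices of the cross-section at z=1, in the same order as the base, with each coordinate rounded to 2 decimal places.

Cross-section at z=1: (-8.05,-4.30) (1.54,3.31) (-9.04,2.20)

t = z/height = 1/2 = 0.5
s = 1 + (scale-1)·z/height = 1 + (2.65-1)·1/2 = 1.825000
θ = twist·z/height = 130°·1/2 = 65.0000° = 1.134464 rad
cos θ = 0.422618, sin θ = 0.906308 (intermediates below are computed at full precision and shown rounded to 5 d.p.)
v1: (-4,3) → rotate → (-4.40940,-2.35738) → ×s → (-8.04715,-4.30221) → (-8.05,-4.30)
v2: (2,0) → rotate → (0.84524,1.81262) → ×s → (1.54256,3.30802) → (1.54,3.31)
v3: (-1,5) → rotate → (-4.95416,1.20678) → ×s → (-9.04134,2.20238) → (-9.04,2.20)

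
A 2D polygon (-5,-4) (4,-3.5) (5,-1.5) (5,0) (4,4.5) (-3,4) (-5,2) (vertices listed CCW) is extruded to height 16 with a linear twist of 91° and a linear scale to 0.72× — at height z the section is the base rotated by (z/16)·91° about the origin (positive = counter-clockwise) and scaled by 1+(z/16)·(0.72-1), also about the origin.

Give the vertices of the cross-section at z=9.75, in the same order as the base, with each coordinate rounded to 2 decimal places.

t = z/height = 9.75/16 = 0.609375
s = 1 + (scale-1)·z/height = 1 + (0.72-1)·9.75/16 = 0.829375
θ = twist·z/height = 91°·9.75/16 = 55.4531° = 0.967840 rad
cos θ = 0.567080, sin θ = 0.823663 (intermediates below are computed at full precision and shown rounded to 5 d.p.)
v1: (-5,-4) → rotate → (0.45925,-6.38663) → ×s → (0.38089,-5.29691) → (0.38,-5.30)
v2: (4,-3.5) → rotate → (5.15114,1.30987) → ×s → (4.27223,1.08637) → (4.27,1.09)
v3: (5,-1.5) → rotate → (4.07090,3.26769) → ×s → (3.37630,2.71014) → (3.38,2.71)
v4: (5,0) → rotate → (2.83540,4.11831) → ×s → (2.35161,3.41563) → (2.35,3.42)
v5: (4,4.5) → rotate → (-1.43816,5.84651) → ×s → (-1.19277,4.84895) → (-1.19,4.85)
v6: (-3,4) → rotate → (-4.99589,-0.20267) → ×s → (-4.14347,-0.16809) → (-4.14,-0.17)
v7: (-5,2) → rotate → (-4.48273,-2.98415) → ×s → (-3.71786,-2.47498) → (-3.72,-2.47)

Cross-section at z=9.75: (0.38,-5.30) (4.27,1.09) (3.38,2.71) (2.35,3.42) (-1.19,4.85) (-4.14,-0.17) (-3.72,-2.47)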